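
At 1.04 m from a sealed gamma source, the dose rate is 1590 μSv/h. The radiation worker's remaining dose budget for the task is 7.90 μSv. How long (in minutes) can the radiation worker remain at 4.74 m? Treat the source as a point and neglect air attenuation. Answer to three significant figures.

6.19 min

Applying the 1/r² law, rate at 4.74 m:
(1.04/4.74)² = 0.04814, so 1590 × 0.04814 = 76.54 μSv/h.
Stay time = 7.90 μSv ÷ 76.54 μSv/h = 0.1032 h = 6.192 min.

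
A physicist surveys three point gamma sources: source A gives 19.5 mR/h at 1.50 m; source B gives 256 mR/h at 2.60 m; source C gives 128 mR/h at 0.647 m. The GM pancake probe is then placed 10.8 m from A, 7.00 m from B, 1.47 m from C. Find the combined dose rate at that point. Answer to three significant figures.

By superposition, sum each source's inverse-square contribution:
A: 19.5 × (1.50/10.8)² = 0.3762 mR/h
B: 256 × (2.60/7.00)² = 35.32 mR/h
C: 128 × (0.647/1.47)² = 24.80 mR/h
Total = 0.3762 + 35.32 + 24.80 = 60.50 mR/h.

60.5 mR/h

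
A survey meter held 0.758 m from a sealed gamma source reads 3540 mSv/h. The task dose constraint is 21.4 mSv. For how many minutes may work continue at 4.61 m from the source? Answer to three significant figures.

Intensity scales as (d₁/d₂)², so rate at 4.61 m:
(0.758/4.61)² = 0.02704, so 3540 × 0.02704 = 95.72 mSv/h.
Stay time = 21.4 mSv ÷ 95.72 mSv/h = 0.2236 h = 13.42 min.

13.4 min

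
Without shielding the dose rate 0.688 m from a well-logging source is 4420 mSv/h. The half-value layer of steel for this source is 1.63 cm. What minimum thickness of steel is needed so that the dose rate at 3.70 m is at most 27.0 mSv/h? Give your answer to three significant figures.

At 3.70 m, distance alone gives (0.688/3.70)² = 0.03458, so 4420 × 0.03458 = 152.8 mSv/h.
Further attenuation needed: 152.8/27.0 = 5.659.
n = log₂(5.659) = 2.501 half-value layers.
Thickness = 2.501 × 1.63 cm = 4.077 cm.

4.08 cm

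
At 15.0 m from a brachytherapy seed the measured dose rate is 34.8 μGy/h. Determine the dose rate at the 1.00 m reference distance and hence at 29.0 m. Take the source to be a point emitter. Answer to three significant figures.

7830 μGy/h; 9.31 μGy/h

Using I₁d₁² = I₂d₂²,
At 1.00 m: (15.0/1.00)² = 225.0, so 34.8 × 225.0 = 7830 μGy/h
At 29.0 m: (1.00/29.0)² = 0.001189, so 7830 × 0.001189 = 9.310 μGy/h.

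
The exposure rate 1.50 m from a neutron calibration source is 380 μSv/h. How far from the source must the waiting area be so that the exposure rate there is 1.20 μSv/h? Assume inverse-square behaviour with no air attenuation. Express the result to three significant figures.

26.7 m

Intensity scales as (d₁/d₂)², so d₂ = d₁·√(I₁/I₂).
I₁/I₂ = 380/1.20 = 316.7, so d₂ = 1.50 × √316.7 = 26.69 m.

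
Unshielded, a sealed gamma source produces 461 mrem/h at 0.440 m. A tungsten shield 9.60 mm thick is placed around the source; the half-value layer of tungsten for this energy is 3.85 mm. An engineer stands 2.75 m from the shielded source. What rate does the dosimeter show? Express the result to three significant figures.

2.10 mrem/h

Distance alone: (0.440/2.75)² = 0.02560, so 461 × 0.02560 = 11.80 mrem/h.
Shield: 9.60/3.85 = 2.494 half-value layers → attenuation 2^(−2.494) = 0.1775.
Combined: 11.80 × 0.1775 = 2.095 mrem/h.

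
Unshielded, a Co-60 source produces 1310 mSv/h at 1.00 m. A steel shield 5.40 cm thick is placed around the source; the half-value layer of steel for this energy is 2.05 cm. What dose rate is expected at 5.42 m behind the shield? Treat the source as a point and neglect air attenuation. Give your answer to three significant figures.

Distance alone: (1.00/5.42)² = 0.03404, so 1310 × 0.03404 = 44.59 mSv/h.
Shield: 5.40/2.05 = 2.634 half-value layers → attenuation 2^(−2.634) = 0.1611.
Combined: 44.59 × 0.1611 = 7.183 mSv/h.

7.18 mSv/h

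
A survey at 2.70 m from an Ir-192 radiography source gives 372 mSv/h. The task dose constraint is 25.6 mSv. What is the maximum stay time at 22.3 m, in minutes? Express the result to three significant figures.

282 min

Since intensity falls as 1/r², rate at 22.3 m:
(2.70/22.3)² = 0.01466, so 372 × 0.01466 = 5.454 mSv/h.
Stay time = 25.6 mSv ÷ 5.454 mSv/h = 4.694 h = 281.6 min.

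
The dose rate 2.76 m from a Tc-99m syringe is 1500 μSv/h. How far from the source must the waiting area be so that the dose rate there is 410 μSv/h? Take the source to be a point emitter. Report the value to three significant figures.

5.28 m

By the inverse-square law, d₂ = d₁·√(I₁/I₂).
I₁/I₂ = 1500/410 = 3.659, so d₂ = 2.76 × √3.659 = 5.279 m.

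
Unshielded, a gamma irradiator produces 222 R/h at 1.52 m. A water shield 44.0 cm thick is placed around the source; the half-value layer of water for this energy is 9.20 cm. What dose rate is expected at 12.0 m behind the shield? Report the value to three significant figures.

0.129 R/h

Distance alone: 222 × (1.52/12.0)² = 222 × 0.01604 = 3.561 R/h.
Shield: 44.0/9.20 = 4.783 half-value layers → attenuation 2^(−4.783) = 0.03632.
Combined: 3.561 × 0.03632 = 0.1293 R/h.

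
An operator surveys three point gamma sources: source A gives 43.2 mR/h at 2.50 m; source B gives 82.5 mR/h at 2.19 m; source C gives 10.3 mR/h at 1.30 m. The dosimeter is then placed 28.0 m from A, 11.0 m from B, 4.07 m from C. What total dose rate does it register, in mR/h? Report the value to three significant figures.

4.67 mR/h

By superposition, sum each source's inverse-square contribution:
A: 43.2 × (2.50/28.0)² = 0.3444 mR/h
B: 82.5 × (2.19/11.0)² = 3.270 mR/h
C: 10.3 × (1.30/4.07)² = 1.051 mR/h
Total = 0.3444 + 3.270 + 1.051 = 4.665 mR/h.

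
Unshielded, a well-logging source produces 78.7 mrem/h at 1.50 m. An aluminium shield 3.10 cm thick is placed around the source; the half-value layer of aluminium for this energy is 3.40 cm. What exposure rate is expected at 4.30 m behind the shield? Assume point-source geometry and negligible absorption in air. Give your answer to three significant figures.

5.09 mrem/h

Distance alone: (1.50/4.30)² = 0.1217, so 78.7 × 0.1217 = 9.578 mrem/h.
Shield: 3.10/3.40 = 0.9118 half-value layers → attenuation 2^(−0.9118) = 0.5315.
Combined: 9.578 × 0.5315 = 5.091 mrem/h.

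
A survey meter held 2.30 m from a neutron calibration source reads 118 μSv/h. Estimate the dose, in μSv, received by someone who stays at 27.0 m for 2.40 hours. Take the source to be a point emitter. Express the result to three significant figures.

2.06 μSv

Using I₁d₁² = I₂d₂², rate at 27.0 m:
118 × (2.30/27.0)² = 118 × 0.007257 = 0.8563 μSv/h.
Dose = rate × time = 0.8563 μSv/h × 2.400 h = 2.055 μSv.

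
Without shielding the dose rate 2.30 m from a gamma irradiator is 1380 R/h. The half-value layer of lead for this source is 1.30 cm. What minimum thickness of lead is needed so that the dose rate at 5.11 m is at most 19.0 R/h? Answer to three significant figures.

5.04 cm

At 5.11 m, distance alone gives (2.30/5.11)² = 0.2026, so 1380 × 0.2026 = 279.6 R/h.
Further attenuation needed: 279.6/19.0 = 14.72.
n = log₂(14.72) = 3.880 half-value layers.
Thickness = 3.880 × 1.30 cm = 5.044 cm.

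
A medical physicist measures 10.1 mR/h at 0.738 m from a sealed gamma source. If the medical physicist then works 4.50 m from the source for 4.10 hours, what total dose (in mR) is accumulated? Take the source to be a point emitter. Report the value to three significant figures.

1.11 mR

Applying the 1/r² law, rate at 4.50 m:
10.1 × (0.738/4.50)² = 10.1 × 0.02690 = 0.2717 mR/h.
Dose = rate × time = 0.2717 mR/h × 4.100 h = 1.114 mR.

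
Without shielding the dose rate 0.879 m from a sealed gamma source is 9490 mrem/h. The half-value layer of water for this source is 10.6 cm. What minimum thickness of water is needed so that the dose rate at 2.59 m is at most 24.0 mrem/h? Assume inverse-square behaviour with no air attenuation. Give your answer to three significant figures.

At 2.59 m, distance alone gives (0.879/2.59)² = 0.1152, so 9490 × 0.1152 = 1093 mrem/h.
Further attenuation needed: 1093/24.0 = 45.54.
n = log₂(45.54) = 5.509 half-value layers.
Thickness = 5.509 × 10.6 cm = 58.40 cm.

58.4 cm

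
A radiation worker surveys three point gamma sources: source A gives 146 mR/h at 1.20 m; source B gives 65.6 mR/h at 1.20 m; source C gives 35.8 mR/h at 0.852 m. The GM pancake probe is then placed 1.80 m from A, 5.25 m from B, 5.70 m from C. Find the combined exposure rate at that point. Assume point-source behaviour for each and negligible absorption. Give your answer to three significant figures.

Each source contributes Iᵢ·(dᵢ/rᵢ)²; contributions add.
A: 146 × (1.20/1.80)² = 64.89 mR/h
B: 65.6 × (1.20/5.25)² = 3.427 mR/h
C: 35.8 × (0.852/5.70)² = 0.7999 mR/h
Total = 64.89 + 3.427 + 0.7999 = 69.12 mR/h.

69.1 mR/h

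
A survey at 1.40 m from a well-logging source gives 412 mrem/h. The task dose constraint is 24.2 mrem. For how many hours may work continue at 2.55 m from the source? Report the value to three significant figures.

Using I₁d₁² = I₂d₂², rate at 2.55 m:
(1.40/2.55)² = 0.3014, so 412 × 0.3014 = 124.2 mrem/h.
Stay time = 24.2 mrem ÷ 124.2 mrem/h = 0.1948 h.

0.195 h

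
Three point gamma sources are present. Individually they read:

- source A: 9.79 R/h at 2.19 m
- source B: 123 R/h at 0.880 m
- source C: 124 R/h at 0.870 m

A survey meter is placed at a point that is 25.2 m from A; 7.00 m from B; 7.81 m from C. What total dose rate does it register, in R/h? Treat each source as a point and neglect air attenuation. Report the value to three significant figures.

Each source contributes Iᵢ·(dᵢ/rᵢ)²; contributions add.
A: 9.79 × (2.19/25.2)² = 0.07394 R/h
B: 123 × (0.880/7.00)² = 1.944 R/h
C: 124 × (0.870/7.81)² = 1.539 R/h
Total = 0.07394 + 1.944 + 1.539 = 3.557 R/h.

3.56 R/h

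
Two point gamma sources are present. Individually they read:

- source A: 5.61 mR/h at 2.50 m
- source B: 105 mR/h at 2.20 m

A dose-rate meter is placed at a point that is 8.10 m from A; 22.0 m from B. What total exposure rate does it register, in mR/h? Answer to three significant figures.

1.58 mR/h

By superposition, sum each source's inverse-square contribution:
A: 5.61 × (2.50/8.10)² = 0.5344 mR/h
B: 105 × (2.20/22.0)² = 1.050 mR/h
Total = 0.5344 + 1.050 = 1.584 mR/h.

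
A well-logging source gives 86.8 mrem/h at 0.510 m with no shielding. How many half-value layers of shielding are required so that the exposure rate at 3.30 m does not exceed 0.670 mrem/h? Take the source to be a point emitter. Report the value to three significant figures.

1.63 half-value layers

At 3.30 m, distance alone gives (0.510/3.30)² = 0.02388, so 86.8 × 0.02388 = 2.073 mrem/h.
Further attenuation needed: 2.073/0.670 = 3.094.
n = log₂(3.094) = 1.629 half-value layers.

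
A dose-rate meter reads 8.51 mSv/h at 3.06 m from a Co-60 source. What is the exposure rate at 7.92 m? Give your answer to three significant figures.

1.27 mSv/h

Using I₁d₁² = I₂d₂², the rate at 7.92 m is
8.51 × (3.06/7.92)² = 8.51 × 0.1493 = 1.271 mSv/h.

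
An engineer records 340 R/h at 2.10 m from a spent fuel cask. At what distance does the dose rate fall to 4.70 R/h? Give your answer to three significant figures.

17.9 m

Applying the 1/r² law, d₂ = d₁·√(I₁/I₂).
I₁/I₂ = 340/4.70 = 72.34, so d₂ = 2.10 × √72.34 = 17.86 m.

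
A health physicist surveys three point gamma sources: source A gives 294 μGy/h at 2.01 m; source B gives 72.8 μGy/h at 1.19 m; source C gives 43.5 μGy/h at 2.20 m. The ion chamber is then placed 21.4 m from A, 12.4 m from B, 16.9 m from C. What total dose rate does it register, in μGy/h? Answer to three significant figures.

Each source contributes Iᵢ·(dᵢ/rᵢ)²; contributions add.
A: 294 × (2.01/21.4)² = 2.594 μGy/h
B: 72.8 × (1.19/12.4)² = 0.6705 μGy/h
C: 43.5 × (2.20/16.9)² = 0.7372 μGy/h
Total = 2.594 + 0.6705 + 0.7372 = 4.002 μGy/h.

4.00 μGy/h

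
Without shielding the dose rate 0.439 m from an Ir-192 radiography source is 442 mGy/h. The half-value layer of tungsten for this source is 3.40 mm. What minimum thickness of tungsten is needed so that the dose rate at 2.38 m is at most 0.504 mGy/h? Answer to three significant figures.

At 2.38 m, distance alone gives 442 × (0.439/2.38)² = 442 × 0.03402 = 15.04 mGy/h.
Further attenuation needed: 15.04/0.504 = 29.84.
n = log₂(29.84) = 4.899 half-value layers.
Thickness = 4.899 × 3.40 mm = 16.66 mm.

16.7 mm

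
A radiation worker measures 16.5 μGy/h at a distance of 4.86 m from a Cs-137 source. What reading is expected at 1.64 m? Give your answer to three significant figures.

Since intensity falls as 1/r², the rate at 1.64 m is
(4.86/1.64)² = 8.782, so 16.5 × 8.782 = 144.9 μGy/h.

145 μGy/h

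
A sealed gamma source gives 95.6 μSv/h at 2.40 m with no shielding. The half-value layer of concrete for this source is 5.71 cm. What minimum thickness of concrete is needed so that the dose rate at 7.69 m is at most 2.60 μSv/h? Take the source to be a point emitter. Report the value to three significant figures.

At 7.69 m, distance alone gives (2.40/7.69)² = 0.09740, so 95.6 × 0.09740 = 9.311 μSv/h.
Further attenuation needed: 9.311/2.60 = 3.581.
n = log₂(3.581) = 1.840 half-value layers.
Thickness = 1.840 × 5.71 cm = 10.51 cm.

10.5 cm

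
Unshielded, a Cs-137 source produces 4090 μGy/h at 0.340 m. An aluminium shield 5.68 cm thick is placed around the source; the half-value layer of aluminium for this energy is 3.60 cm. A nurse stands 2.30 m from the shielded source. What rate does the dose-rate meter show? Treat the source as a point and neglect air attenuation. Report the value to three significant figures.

29.9 μGy/h

Distance alone: (0.340/2.30)² = 0.02185, so 4090 × 0.02185 = 89.37 μGy/h.
Shield: 5.68/3.60 = 1.578 half-value layers → attenuation 2^(−1.578) = 0.3349.
Combined: 89.37 × 0.3349 = 29.93 μGy/h.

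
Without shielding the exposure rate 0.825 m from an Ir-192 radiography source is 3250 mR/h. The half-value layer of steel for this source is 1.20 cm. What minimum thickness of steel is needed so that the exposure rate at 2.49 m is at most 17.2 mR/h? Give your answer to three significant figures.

At 2.49 m, distance alone gives 3250 × (0.825/2.49)² = 3250 × 0.1098 = 356.8 mR/h.
Further attenuation needed: 356.8/17.2 = 20.74.
n = log₂(20.74) = 4.374 half-value layers.
Thickness = 4.374 × 1.20 cm = 5.249 cm.

5.25 cm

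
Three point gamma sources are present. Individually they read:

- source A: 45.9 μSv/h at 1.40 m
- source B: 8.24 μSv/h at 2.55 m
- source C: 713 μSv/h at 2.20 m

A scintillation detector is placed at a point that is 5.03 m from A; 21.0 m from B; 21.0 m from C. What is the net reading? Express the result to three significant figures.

11.5 μSv/h

Each source contributes Iᵢ·(dᵢ/rᵢ)²; contributions add.
A: 45.9 × (1.40/5.03)² = 3.556 μSv/h
B: 8.24 × (2.55/21.0)² = 0.1215 μSv/h
C: 713 × (2.20/21.0)² = 7.825 μSv/h
Total = 3.556 + 0.1215 + 7.825 = 11.50 μSv/h.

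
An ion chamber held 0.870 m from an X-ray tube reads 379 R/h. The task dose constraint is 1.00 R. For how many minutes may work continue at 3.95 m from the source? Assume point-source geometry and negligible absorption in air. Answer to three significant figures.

Applying the 1/r² law, rate at 3.95 m:
(0.870/3.95)² = 0.04851, so 379 × 0.04851 = 18.39 R/h.
Stay time = 1.00 R ÷ 18.39 R/h = 0.05438 h = 3.263 min.

3.26 min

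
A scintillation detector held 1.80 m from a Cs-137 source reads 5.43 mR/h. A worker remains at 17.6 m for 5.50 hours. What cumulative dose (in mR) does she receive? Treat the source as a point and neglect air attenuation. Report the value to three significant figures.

0.312 mR

Intensity scales as (d₁/d₂)², so rate at 17.6 m:
5.43 × (1.80/17.6)² = 5.43 × 0.01046 = 0.05680 mR/h.
Dose = rate × time = 0.05680 mR/h × 5.500 h = 0.3124 mR.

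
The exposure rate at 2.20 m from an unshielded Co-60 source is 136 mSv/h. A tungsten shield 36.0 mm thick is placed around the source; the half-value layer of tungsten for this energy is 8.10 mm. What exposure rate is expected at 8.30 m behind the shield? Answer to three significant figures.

0.439 mSv/h

Distance alone: (2.20/8.30)² = 0.07026, so 136 × 0.07026 = 9.555 mSv/h.
Shield: 36.0/8.10 = 4.444 half-value layers → attenuation 2^(−4.444) = 0.04594.
Combined: 9.555 × 0.04594 = 0.4390 mSv/h.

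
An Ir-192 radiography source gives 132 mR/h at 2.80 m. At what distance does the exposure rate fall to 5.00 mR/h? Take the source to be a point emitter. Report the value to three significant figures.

14.4 m

Since intensity falls as 1/r², d₂ = d₁·√(I₁/I₂).
I₁/I₂ = 132/5.00 = 26.40, so d₂ = 2.80 × √26.40 = 14.39 m.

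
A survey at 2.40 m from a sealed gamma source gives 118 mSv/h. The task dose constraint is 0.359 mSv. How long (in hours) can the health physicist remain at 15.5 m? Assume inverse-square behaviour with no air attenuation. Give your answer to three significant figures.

0.127 h

Intensity scales as (d₁/d₂)², so rate at 15.5 m:
118 × (2.40/15.5)² = 118 × 0.02398 = 2.830 mSv/h.
Stay time = 0.359 mSv ÷ 2.830 mSv/h = 0.1269 h.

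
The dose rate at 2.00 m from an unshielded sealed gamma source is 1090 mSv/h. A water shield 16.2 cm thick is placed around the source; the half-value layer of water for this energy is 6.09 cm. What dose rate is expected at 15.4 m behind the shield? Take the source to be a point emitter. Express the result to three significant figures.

2.91 mSv/h

Distance alone: 1090 × (2.00/15.4)² = 1090 × 0.01687 = 18.39 mSv/h.
Shield: 16.2/6.09 = 2.660 half-value layers → attenuation 2^(−2.660) = 0.1582.
Combined: 18.39 × 0.1582 = 2.909 mSv/h.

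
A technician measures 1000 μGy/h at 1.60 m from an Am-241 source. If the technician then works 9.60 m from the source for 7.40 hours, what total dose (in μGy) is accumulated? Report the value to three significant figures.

Since intensity falls as 1/r², rate at 9.60 m:
1000 × (1.60/9.60)² = 1000 × 0.02778 = 27.78 μGy/h.
Dose = rate × time = 27.78 μGy/h × 7.400 h = 205.6 μGy.

206 μGy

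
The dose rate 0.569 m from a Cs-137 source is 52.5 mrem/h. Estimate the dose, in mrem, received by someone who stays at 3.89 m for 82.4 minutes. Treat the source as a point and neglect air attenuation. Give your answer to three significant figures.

1.54 mrem

Intensity scales as (d₁/d₂)², so rate at 3.89 m:
(0.569/3.89)² = 0.02140, so 52.5 × 0.02140 = 1.123 mrem/h.
Dose = rate × time = 1.123 mrem/h × 1.373 h = 1.542 mrem.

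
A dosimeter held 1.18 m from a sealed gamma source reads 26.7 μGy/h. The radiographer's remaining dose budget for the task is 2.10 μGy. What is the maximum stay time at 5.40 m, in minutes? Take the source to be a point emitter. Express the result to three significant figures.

98.8 min

Intensity scales as (d₁/d₂)², so rate at 5.40 m:
26.7 × (1.18/5.40)² = 26.7 × 0.04775 = 1.275 μGy/h.
Stay time = 2.10 μGy ÷ 1.275 μGy/h = 1.647 h = 98.82 min.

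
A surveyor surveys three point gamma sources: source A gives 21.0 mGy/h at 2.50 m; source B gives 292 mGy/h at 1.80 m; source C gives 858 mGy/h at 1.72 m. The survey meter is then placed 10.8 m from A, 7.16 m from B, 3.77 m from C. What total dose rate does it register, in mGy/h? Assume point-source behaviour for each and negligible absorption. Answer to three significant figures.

By superposition, sum each source's inverse-square contribution:
A: 21.0 × (2.50/10.8)² = 1.125 mGy/h
B: 292 × (1.80/7.16)² = 18.45 mGy/h
C: 858 × (1.72/3.77)² = 178.6 mGy/h
Total = 1.125 + 18.45 + 178.6 = 198.2 mGy/h.

198 mGy/h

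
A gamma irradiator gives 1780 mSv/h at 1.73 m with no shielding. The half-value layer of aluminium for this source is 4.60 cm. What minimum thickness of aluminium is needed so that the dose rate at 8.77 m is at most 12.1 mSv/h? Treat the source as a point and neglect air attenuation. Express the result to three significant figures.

At 8.77 m, distance alone gives (1.73/8.77)² = 0.03891, so 1780 × 0.03891 = 69.26 mSv/h.
Further attenuation needed: 69.26/12.1 = 5.724.
n = log₂(5.724) = 2.517 half-value layers.
Thickness = 2.517 × 4.60 cm = 11.58 cm.

11.6 cm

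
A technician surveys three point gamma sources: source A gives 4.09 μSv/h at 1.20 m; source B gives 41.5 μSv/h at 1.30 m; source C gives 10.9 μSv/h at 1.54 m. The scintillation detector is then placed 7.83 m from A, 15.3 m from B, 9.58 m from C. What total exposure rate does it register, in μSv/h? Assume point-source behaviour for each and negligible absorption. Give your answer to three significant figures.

0.677 μSv/h

Each source contributes Iᵢ·(dᵢ/rᵢ)²; contributions add.
A: 4.09 × (1.20/7.83)² = 0.09606 μSv/h
B: 41.5 × (1.30/15.3)² = 0.2996 μSv/h
C: 10.9 × (1.54/9.58)² = 0.2817 μSv/h
Total = 0.09606 + 0.2996 + 0.2817 = 0.6774 μSv/h.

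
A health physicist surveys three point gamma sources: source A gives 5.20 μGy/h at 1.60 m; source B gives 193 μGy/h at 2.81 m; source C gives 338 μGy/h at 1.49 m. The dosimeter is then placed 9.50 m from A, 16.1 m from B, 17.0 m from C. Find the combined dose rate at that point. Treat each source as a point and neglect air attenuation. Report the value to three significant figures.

By superposition, sum each source's inverse-square contribution:
A: 5.20 × (1.60/9.50)² = 0.1475 μGy/h
B: 193 × (2.81/16.1)² = 5.879 μGy/h
C: 338 × (1.49/17.0)² = 2.597 μGy/h
Total = 0.1475 + 5.879 + 2.597 = 8.623 μGy/h.

8.62 μGy/h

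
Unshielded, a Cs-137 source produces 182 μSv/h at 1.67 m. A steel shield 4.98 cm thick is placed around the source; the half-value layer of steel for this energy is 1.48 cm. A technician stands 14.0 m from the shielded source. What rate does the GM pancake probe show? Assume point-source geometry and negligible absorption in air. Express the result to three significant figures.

0.251 μSv/h

Distance alone: 182 × (1.67/14.0)² = 182 × 0.01423 = 2.590 μSv/h.
Shield: 4.98/1.48 = 3.365 half-value layers → attenuation 2^(−3.365) = 0.09706.
Combined: 2.590 × 0.09706 = 0.2514 μSv/h.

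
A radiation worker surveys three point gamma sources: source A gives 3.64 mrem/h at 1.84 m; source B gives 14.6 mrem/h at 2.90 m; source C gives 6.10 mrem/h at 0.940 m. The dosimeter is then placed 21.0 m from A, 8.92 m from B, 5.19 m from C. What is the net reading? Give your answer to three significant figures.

1.77 mrem/h

By superposition, sum each source's inverse-square contribution:
A: 3.64 × (1.84/21.0)² = 0.02794 mrem/h
B: 14.6 × (2.90/8.92)² = 1.543 mrem/h
C: 6.10 × (0.940/5.19)² = 0.2001 mrem/h
Total = 0.02794 + 1.543 + 0.2001 = 1.771 mrem/h.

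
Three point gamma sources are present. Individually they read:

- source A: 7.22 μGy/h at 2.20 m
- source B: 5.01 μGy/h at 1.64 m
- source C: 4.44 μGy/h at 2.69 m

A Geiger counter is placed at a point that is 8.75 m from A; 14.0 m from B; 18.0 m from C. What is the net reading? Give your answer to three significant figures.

By superposition, sum each source's inverse-square contribution:
A: 7.22 × (2.20/8.75)² = 0.4564 μGy/h
B: 5.01 × (1.64/14.0)² = 0.06875 μGy/h
C: 4.44 × (2.69/18.0)² = 0.09916 μGy/h
Total = 0.4564 + 0.06875 + 0.09916 = 0.6243 μGy/h.

0.624 μGy/h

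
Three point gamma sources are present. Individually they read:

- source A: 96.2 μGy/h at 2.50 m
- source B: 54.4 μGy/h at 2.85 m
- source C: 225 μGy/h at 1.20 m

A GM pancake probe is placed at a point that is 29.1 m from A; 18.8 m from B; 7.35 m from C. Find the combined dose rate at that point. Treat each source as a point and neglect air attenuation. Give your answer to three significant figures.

7.96 μGy/h

By superposition, sum each source's inverse-square contribution:
A: 96.2 × (2.50/29.1)² = 0.7100 μGy/h
B: 54.4 × (2.85/18.8)² = 1.250 μGy/h
C: 225 × (1.20/7.35)² = 5.998 μGy/h
Total = 0.7100 + 1.250 + 5.998 = 7.958 μGy/h.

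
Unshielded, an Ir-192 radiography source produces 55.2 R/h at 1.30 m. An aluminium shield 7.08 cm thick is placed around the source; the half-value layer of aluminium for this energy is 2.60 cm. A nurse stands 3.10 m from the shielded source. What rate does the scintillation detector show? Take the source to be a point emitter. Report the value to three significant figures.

1.47 R/h

Distance alone: 55.2 × (1.30/3.10)² = 55.2 × 0.1759 = 9.710 R/h.
Shield: 7.08/2.60 = 2.723 half-value layers → attenuation 2^(−2.723) = 0.1515.
Combined: 9.710 × 0.1515 = 1.471 R/h.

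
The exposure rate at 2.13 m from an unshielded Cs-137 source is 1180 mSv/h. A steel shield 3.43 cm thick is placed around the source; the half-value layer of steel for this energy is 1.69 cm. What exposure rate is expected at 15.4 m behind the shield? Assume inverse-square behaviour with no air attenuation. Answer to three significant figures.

5.53 mSv/h

Distance alone: (2.13/15.4)² = 0.01913, so 1180 × 0.01913 = 22.57 mSv/h.
Shield: 3.43/1.69 = 2.030 half-value layers → attenuation 2^(−2.030) = 0.2449.
Combined: 22.57 × 0.2449 = 5.527 mSv/h.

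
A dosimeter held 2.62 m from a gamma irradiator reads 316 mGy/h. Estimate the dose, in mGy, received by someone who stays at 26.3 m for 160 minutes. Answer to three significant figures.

Intensity scales as (d₁/d₂)², so rate at 26.3 m:
316 × (2.62/26.3)² = 316 × 0.009924 = 3.136 mGy/h.
Dose = rate × time = 3.136 mGy/h × 2.667 h = 8.364 mGy.

8.36 mGy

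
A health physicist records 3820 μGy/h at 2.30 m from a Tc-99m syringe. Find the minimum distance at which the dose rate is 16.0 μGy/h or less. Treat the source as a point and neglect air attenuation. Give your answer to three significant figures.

35.5 m

Since intensity falls as 1/r², d₂ = d₁·√(I₁/I₂).
I₁/I₂ = 3820/16.0 = 238.8, so d₂ = 2.30 × √238.8 = 35.54 m.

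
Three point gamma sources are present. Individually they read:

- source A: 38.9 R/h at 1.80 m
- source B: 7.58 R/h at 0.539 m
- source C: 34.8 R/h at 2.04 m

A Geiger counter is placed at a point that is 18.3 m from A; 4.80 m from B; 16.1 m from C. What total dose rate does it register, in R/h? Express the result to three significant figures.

By superposition, sum each source's inverse-square contribution:
A: 38.9 × (1.80/18.3)² = 0.3764 R/h
B: 7.58 × (0.539/4.80)² = 0.09558 R/h
C: 34.8 × (2.04/16.1)² = 0.5587 R/h
Total = 0.3764 + 0.09558 + 0.5587 = 1.031 R/h.

1.03 R/h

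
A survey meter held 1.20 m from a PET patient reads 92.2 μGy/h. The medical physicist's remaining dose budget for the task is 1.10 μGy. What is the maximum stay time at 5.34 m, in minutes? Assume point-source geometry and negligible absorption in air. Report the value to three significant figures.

14.2 min

Applying the 1/r² law, rate at 5.34 m:
92.2 × (1.20/5.34)² = 92.2 × 0.05050 = 4.656 μGy/h.
Stay time = 1.10 μGy ÷ 4.656 μGy/h = 0.2363 h = 14.18 min.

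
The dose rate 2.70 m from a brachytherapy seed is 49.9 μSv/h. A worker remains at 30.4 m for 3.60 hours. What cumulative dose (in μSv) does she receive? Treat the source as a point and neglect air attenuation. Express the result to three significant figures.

1.42 μSv

Since intensity falls as 1/r², rate at 30.4 m:
(2.70/30.4)² = 0.007888, so 49.9 × 0.007888 = 0.3936 μSv/h.
Dose = rate × time = 0.3936 μSv/h × 3.600 h = 1.417 μSv.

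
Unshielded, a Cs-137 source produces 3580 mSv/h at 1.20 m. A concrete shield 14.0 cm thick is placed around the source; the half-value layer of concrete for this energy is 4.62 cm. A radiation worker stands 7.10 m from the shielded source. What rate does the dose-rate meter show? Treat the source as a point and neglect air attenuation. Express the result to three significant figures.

12.5 mSv/h

Distance alone: 3580 × (1.20/7.10)² = 3580 × 0.02857 = 102.3 mSv/h.
Shield: 14.0/4.62 = 3.030 half-value layers → attenuation 2^(−3.030) = 0.1224.
Combined: 102.3 × 0.1224 = 12.52 mSv/h.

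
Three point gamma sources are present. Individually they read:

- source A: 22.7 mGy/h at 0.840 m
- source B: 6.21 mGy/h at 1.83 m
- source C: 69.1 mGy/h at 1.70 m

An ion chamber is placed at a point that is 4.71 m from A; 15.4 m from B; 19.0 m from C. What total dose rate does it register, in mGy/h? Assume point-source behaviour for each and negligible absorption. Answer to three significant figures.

1.36 mGy/h

Each source contributes Iᵢ·(dᵢ/rᵢ)²; contributions add.
A: 22.7 × (0.840/4.71)² = 0.7220 mGy/h
B: 6.21 × (1.83/15.4)² = 0.08769 mGy/h
C: 69.1 × (1.70/19.0)² = 0.5532 mGy/h
Total = 0.7220 + 0.08769 + 0.5532 = 1.363 mGy/h.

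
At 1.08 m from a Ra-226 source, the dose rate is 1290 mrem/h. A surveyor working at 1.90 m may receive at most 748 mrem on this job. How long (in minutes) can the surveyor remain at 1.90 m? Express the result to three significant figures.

Using I₁d₁² = I₂d₂², rate at 1.90 m:
(1.08/1.90)² = 0.3231, so 1290 × 0.3231 = 416.8 mrem/h.
Stay time = 748 mrem ÷ 416.8 mrem/h = 1.795 h = 107.7 min.

108 min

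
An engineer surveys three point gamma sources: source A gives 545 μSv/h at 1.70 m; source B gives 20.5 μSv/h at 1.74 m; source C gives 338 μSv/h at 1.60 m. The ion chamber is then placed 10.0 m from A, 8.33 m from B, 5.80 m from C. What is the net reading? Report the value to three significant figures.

42.4 μSv/h

Each source contributes Iᵢ·(dᵢ/rᵢ)²; contributions add.
A: 545 × (1.70/10.0)² = 15.75 μSv/h
B: 20.5 × (1.74/8.33)² = 0.8945 μSv/h
C: 338 × (1.60/5.80)² = 25.72 μSv/h
Total = 15.75 + 0.8945 + 25.72 = 42.36 μSv/h.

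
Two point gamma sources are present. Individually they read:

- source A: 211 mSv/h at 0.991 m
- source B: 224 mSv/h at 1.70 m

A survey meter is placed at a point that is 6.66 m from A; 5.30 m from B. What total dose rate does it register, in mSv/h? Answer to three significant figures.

Each source contributes Iᵢ·(dᵢ/rᵢ)²; contributions add.
A: 211 × (0.991/6.66)² = 4.672 mSv/h
B: 224 × (1.70/5.30)² = 23.05 mSv/h
Total = 4.672 + 23.05 = 27.72 mSv/h.

27.7 mSv/h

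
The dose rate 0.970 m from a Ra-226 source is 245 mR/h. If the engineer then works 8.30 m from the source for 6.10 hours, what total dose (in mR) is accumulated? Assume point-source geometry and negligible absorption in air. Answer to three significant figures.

By the inverse-square law, rate at 8.30 m:
(0.970/8.30)² = 0.01366, so 245 × 0.01366 = 3.347 mR/h.
Dose = rate × time = 3.347 mR/h × 6.100 h = 20.42 mR.

20.4 mR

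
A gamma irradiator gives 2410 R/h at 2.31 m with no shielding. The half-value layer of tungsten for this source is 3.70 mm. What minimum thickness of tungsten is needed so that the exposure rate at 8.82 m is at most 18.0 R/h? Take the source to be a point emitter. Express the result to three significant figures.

At 8.82 m, distance alone gives (2.31/8.82)² = 0.06859, so 2410 × 0.06859 = 165.3 R/h.
Further attenuation needed: 165.3/18.0 = 9.183.
n = log₂(9.183) = 3.199 half-value layers.
Thickness = 3.199 × 3.70 mm = 11.84 mm.

11.8 mm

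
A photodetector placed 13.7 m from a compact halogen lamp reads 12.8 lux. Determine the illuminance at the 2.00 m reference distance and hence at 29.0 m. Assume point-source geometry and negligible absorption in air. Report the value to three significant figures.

601 lux; 2.86 lux

By the inverse-square law,
At 2.00 m: 12.8 × (13.7/2.00)² = 12.8 × 46.92 = 600.6 lux
At 29.0 m: 600.6 × (2.00/29.0)² = 600.6 × 0.004756 = 2.856 lux.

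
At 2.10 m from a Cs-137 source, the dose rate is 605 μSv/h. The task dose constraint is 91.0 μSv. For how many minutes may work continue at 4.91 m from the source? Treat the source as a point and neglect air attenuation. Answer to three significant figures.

By the inverse-square law, rate at 4.91 m:
605 × (2.10/4.91)² = 605 × 0.1829 = 110.7 μSv/h.
Stay time = 91.0 μSv ÷ 110.7 μSv/h = 0.8220 h = 49.32 min.

49.3 min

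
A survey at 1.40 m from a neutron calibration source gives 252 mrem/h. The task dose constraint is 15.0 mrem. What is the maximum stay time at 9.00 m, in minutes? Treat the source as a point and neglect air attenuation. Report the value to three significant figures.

Since intensity falls as 1/r², rate at 9.00 m:
(1.40/9.00)² = 0.02420, so 252 × 0.02420 = 6.098 mrem/h.
Stay time = 15.0 mrem ÷ 6.098 mrem/h = 2.460 h = 147.6 min.

148 min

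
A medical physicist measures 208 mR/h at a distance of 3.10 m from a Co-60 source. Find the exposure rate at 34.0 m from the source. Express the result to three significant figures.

1.73 mR/h

Applying the 1/r² law, the rate at 34.0 m is
(3.10/34.0)² = 0.008313, so 208 × 0.008313 = 1.729 mR/h.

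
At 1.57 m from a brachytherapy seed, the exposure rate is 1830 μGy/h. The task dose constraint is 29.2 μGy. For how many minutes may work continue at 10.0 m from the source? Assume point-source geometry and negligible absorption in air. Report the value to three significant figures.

Applying the 1/r² law, rate at 10.0 m:
(1.57/10.0)² = 0.02465, so 1830 × 0.02465 = 45.11 μGy/h.
Stay time = 29.2 μGy ÷ 45.11 μGy/h = 0.6473 h = 38.84 min.

38.8 min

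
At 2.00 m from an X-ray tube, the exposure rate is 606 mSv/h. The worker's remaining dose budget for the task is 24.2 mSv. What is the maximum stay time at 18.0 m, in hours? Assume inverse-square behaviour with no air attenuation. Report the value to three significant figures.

3.23 h

Since intensity falls as 1/r², rate at 18.0 m:
606 × (2.00/18.0)² = 606 × 0.01235 = 7.484 mSv/h.
Stay time = 24.2 mSv ÷ 7.484 mSv/h = 3.234 h.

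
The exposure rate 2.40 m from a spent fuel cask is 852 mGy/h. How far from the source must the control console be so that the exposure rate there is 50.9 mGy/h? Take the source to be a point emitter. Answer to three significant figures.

9.82 m

By the inverse-square law, d₂ = d₁·√(I₁/I₂).
I₁/I₂ = 852/50.9 = 16.74, so d₂ = 2.40 × √16.74 = 9.819 m.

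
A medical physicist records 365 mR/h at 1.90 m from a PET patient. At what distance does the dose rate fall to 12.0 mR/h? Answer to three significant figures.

10.5 m

Using I₁d₁² = I₂d₂², d₂ = d₁·√(I₁/I₂).
I₁/I₂ = 365/12.0 = 30.42, so d₂ = 1.90 × √30.42 = 10.48 m.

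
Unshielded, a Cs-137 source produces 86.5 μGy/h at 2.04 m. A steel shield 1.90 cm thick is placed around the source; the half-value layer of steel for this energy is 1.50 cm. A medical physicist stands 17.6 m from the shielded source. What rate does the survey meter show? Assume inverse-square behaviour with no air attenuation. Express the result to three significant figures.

0.483 μGy/h

Distance alone: 86.5 × (2.04/17.6)² = 86.5 × 0.01343 = 1.162 μGy/h.
Shield: 1.90/1.50 = 1.267 half-value layers → attenuation 2^(−1.267) = 0.4155.
Combined: 1.162 × 0.4155 = 0.4828 μGy/h.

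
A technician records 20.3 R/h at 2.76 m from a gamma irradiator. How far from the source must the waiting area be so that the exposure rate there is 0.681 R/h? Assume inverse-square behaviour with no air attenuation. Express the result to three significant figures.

15.1 m

Intensity scales as (d₁/d₂)², so d₂ = d₁·√(I₁/I₂).
I₁/I₂ = 20.3/0.681 = 29.81, so d₂ = 2.76 × √29.81 = 15.07 m.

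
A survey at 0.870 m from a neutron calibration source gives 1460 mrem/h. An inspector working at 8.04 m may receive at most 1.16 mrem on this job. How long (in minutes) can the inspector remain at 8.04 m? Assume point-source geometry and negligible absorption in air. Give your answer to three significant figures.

By the inverse-square law, rate at 8.04 m:
(0.870/8.04)² = 0.01171, so 1460 × 0.01171 = 17.10 mrem/h.
Stay time = 1.16 mrem ÷ 17.10 mrem/h = 0.06784 h = 4.070 min.

4.07 min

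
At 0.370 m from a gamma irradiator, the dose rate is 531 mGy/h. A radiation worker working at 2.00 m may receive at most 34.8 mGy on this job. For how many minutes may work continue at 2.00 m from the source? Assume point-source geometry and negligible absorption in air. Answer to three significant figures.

Applying the 1/r² law, rate at 2.00 m:
531 × (0.370/2.00)² = 531 × 0.03422 = 18.17 mGy/h.
Stay time = 34.8 mGy ÷ 18.17 mGy/h = 1.915 h = 114.9 min.

115 min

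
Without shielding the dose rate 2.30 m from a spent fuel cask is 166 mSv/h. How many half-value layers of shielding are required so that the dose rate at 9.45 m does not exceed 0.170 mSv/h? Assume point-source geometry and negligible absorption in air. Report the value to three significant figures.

5.85 half-value layers

At 9.45 m, distance alone gives (2.30/9.45)² = 0.05924, so 166 × 0.05924 = 9.834 mSv/h.
Further attenuation needed: 9.834/0.170 = 57.85.
n = log₂(57.85) = 5.854 half-value layers.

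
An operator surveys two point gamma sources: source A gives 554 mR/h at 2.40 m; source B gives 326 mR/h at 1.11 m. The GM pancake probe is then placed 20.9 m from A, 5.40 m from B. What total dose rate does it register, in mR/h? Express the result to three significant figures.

21.1 mR/h

By superposition, sum each source's inverse-square contribution:
A: 554 × (2.40/20.9)² = 7.305 mR/h
B: 326 × (1.11/5.40)² = 13.77 mR/h
Total = 7.305 + 13.77 = 21.07 mR/h.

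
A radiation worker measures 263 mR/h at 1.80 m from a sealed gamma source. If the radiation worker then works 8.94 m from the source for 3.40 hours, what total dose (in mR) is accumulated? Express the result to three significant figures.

36.2 mR

Since intensity falls as 1/r², rate at 8.94 m:
(1.80/8.94)² = 0.04054, so 263 × 0.04054 = 10.66 mR/h.
Dose = rate × time = 10.66 mR/h × 3.400 h = 36.24 mR.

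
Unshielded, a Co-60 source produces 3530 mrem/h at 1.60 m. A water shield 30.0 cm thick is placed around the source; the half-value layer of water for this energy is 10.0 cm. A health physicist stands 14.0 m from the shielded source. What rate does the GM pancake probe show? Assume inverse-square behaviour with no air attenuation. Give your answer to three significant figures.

Distance alone: (1.60/14.0)² = 0.01306, so 3530 × 0.01306 = 46.10 mrem/h.
Shield: 30.0/10.0 = 3.000 half-value layers → attenuation 2^(−3.000) = 0.1250.
Combined: 46.10 × 0.1250 = 5.763 mrem/h.

5.76 mrem/h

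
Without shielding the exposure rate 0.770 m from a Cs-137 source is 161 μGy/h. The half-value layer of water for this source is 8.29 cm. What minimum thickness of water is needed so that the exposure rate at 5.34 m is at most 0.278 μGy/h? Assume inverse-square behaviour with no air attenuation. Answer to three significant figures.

At 5.34 m, distance alone gives 161 × (0.770/5.34)² = 161 × 0.02079 = 3.347 μGy/h.
Further attenuation needed: 3.347/0.278 = 12.04.
n = log₂(12.04) = 3.590 half-value layers.
Thickness = 3.590 × 8.29 cm = 29.76 cm.

29.8 cm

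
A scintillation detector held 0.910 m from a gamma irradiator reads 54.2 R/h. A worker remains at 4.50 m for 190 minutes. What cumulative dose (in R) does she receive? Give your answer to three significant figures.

Intensity scales as (d₁/d₂)², so rate at 4.50 m:
54.2 × (0.910/4.50)² = 54.2 × 0.04089 = 2.216 R/h.
Dose = rate × time = 2.216 R/h × 3.167 h = 7.018 R.

7.02 R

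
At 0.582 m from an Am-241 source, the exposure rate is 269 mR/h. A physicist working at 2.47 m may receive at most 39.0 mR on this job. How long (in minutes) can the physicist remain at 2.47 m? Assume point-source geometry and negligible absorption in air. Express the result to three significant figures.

157 min

Using I₁d₁² = I₂d₂², rate at 2.47 m:
269 × (0.582/2.47)² = 269 × 0.05552 = 14.93 mR/h.
Stay time = 39.0 mR ÷ 14.93 mR/h = 2.612 h = 156.7 min.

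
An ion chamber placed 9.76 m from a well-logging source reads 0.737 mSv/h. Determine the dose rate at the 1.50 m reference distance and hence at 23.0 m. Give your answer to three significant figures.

31.2 mSv/h; 0.133 mSv/h

Intensity scales as (d₁/d₂)², so
At 1.50 m: (9.76/1.50)² = 42.34, so 0.737 × 42.34 = 31.20 mSv/h
At 23.0 m: (1.50/23.0)² = 0.004253, so 31.20 × 0.004253 = 0.1327 mSv/h.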